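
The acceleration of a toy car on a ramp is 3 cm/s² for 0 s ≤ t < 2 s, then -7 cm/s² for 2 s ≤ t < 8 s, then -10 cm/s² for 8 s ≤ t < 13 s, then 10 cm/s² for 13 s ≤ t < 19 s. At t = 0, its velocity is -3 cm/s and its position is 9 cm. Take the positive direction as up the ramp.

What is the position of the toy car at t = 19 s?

-773 cm

On each constant-a segment, Δv = aΔt and Δx = v₀Δt + ½aΔt²; chain segment to segment.
0–2 s: v starts -3 cm/s; Δx = -3·2 + ½·3·2² = 0 cm; v ends 3 cm/s.
2–8 s: v starts 3 cm/s; Δx = 3·6 + ½·-7·6² = -108 cm; v ends -39 cm/s.
8–13 s: v starts -39 cm/s; Δx = -39·5 + ½·-10·5² = -320 cm; v ends -89 cm/s.
13–19 s: v starts -89 cm/s; Δx = -89·6 + ½·10·6² = -354 cm; v ends -29 cm/s.
x(19) = 9 + Σ Δx = -773 cm.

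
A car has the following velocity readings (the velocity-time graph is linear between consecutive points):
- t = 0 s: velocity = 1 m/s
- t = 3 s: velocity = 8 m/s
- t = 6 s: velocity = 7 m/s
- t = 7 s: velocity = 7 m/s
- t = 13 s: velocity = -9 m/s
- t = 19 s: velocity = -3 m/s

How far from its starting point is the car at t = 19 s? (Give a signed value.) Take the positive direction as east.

Net displacement equals the area under the velocity-time graph (areas below the axis count negative).
0–3 s: ½(1 + 8)(3) = 13.5 m
3–6 s: ½(8 + 7)(3) = 22.5 m
6–7 s: 7 × 1 = 7 m
7–13 s: ½(7 + -9)(6) = -6 m
13–19 s: ½(-9 + -3)(6) = -36 m
Net displacement = 1 m

1 m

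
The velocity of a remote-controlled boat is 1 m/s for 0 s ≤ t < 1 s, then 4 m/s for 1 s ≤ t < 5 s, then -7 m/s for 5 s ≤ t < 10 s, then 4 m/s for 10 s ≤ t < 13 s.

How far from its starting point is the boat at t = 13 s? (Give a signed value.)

Displacement is the signed area under the v-t curve.
0–1 s: 1 × 1 = 1 m
1–5 s: 4 × 4 = 16 m
5–10 s: -7 × 5 = -35 m
10–13 s: 4 × 3 = 12 m
Net displacement = -6 m

-6 m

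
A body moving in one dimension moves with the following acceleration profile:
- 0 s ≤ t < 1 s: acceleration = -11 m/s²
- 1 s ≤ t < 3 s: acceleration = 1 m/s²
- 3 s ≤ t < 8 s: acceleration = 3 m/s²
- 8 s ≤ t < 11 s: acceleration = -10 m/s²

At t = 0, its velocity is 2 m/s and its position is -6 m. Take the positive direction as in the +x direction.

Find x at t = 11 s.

-44 m

On each constant-a segment, Δv = aΔt and Δx = v₀Δt + ½aΔt²; chain segment to segment.
0–1 s: v starts 2 m/s; Δx = 2·1 + ½·-11·1² = -3.5 m; v ends -9 m/s.
1–3 s: v starts -9 m/s; Δx = -9·2 + ½·1·2² = -16 m; v ends -7 m/s.
3–8 s: v starts -7 m/s; Δx = -7·5 + ½·3·5² = 2.5 m; v ends 8 m/s.
8–11 s: v starts 8 m/s; Δx = 8·3 + ½·-10·3² = -21 m; v ends -22 m/s.
x(11) = -6 + Σ Δx = -44 m.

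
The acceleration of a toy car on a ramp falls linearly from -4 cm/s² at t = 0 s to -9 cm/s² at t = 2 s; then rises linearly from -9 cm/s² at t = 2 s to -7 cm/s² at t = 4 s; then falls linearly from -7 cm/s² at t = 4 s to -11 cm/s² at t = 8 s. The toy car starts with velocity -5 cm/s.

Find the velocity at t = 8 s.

-70 cm/s

Δv equals the area under the a-t graph; then v = v₀ + Δv.
0–2 s: ½(-4 + -9)(2) = -13 cm/s
2–4 s: ½(-9 + -7)(2) = -16 cm/s
4–8 s: ½(-7 + -11)(4) = -36 cm/s
Δv = -65 cm/s, so v(8) = -5 + (-65) = -70 cm/s.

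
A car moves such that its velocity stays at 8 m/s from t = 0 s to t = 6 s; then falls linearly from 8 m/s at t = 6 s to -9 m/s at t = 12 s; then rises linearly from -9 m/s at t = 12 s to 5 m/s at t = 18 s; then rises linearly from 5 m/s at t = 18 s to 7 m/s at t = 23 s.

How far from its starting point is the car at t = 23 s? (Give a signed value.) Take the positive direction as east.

Displacement is the signed area under the v-t curve.
0–6 s: 8 × 6 = 48 m
6–12 s: ½(8 + -9)(6) = -3 m
12–18 s: ½(-9 + 5)(6) = -12 m
18–23 s: ½(5 + 7)(5) = 30 m
Net displacement = 63 m

63 m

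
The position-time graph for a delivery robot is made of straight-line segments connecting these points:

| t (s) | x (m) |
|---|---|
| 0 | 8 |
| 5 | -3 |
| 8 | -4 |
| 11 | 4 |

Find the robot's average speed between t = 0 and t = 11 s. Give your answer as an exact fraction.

Average speed = (total path length)/(elapsed time); on a piecewise-linear x-t graph the path length is Σ|Δx|.
0–5 s: |Δx| = |-3 − 8| = 11 m
5–8 s: |Δx| = |-4 − -3| = 1 m
8–11 s: |Δx| = |4 − -4| = 8 m
Total path = 20 m; average speed = 20/11 = 20/11 m/s.

20/11 m/s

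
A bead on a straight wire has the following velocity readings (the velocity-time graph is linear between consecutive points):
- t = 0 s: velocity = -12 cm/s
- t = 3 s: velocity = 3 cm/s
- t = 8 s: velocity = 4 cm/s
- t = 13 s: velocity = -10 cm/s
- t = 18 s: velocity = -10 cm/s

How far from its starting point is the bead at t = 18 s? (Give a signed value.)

-61 cm

Net displacement equals the area under the velocity-time graph (areas below the axis count negative).
0–3 s: ½(-12 + 3)(3) = -13.5 cm
3–8 s: ½(3 + 4)(5) = 17.5 cm
8–13 s: ½(4 + -10)(5) = -15 cm
13–18 s: -10 × 5 = -50 cm
Net displacement = -61 cm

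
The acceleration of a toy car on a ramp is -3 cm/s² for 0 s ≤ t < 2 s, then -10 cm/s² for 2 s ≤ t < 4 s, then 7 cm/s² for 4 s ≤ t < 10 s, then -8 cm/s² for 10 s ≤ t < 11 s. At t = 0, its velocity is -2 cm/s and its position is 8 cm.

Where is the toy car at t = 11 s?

On each constant-a segment, Δv = aΔt and Δx = v₀Δt + ½aΔt²; chain segment to segment.
0–2 s: v starts -2 cm/s; Δx = -2·2 + ½·-3·2² = -10 cm; v ends -8 cm/s.
2–4 s: v starts -8 cm/s; Δx = -8·2 + ½·-10·2² = -36 cm; v ends -28 cm/s.
4–10 s: v starts -28 cm/s; Δx = -28·6 + ½·7·6² = -42 cm; v ends 14 cm/s.
10–11 s: v starts 14 cm/s; Δx = 14·1 + ½·-8·1² = 10 cm; v ends 6 cm/s.
x(11) = 8 + Σ Δx = -70 cm.

-70 cm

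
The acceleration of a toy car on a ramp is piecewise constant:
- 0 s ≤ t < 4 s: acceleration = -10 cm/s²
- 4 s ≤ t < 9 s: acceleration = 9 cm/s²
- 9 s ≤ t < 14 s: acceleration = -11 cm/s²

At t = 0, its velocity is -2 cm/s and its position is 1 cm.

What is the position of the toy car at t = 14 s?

-307 cm

On each constant-a segment, Δv = aΔt and Δx = v₀Δt + ½aΔt²; chain segment to segment.
0–4 s: v starts -2 cm/s; Δx = -2·4 + ½·-10·4² = -88 cm; v ends -42 cm/s.
4–9 s: v starts -42 cm/s; Δx = -42·5 + ½·9·5² = -97.5 cm; v ends 3 cm/s.
9–14 s: v starts 3 cm/s; Δx = 3·5 + ½·-11·5² = -122.5 cm; v ends -52 cm/s.
x(14) = 1 + Σ Δx = -307 cm.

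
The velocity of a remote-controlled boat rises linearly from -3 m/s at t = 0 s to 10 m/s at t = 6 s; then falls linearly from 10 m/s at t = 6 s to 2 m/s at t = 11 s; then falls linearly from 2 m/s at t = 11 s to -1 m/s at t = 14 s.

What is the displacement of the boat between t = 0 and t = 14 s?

Net displacement equals the area under the velocity-time graph (areas below the axis count negative).
0–6 s: ½(-3 + 10)(6) = 21 m
6–11 s: ½(10 + 2)(5) = 30 m
11–14 s: ½(2 + -1)(3) = 1.5 m
Net displacement = 52.5 m

52.5 m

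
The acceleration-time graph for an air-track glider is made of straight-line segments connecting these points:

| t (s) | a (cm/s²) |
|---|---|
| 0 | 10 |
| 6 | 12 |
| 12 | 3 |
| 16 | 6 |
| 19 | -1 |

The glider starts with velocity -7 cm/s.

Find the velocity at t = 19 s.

129.5 cm/s

Δv equals the area under the a-t graph; then v = v₀ + Δv.
0–6 s: ½(10 + 12)(6) = 66 cm/s
6–12 s: ½(12 + 3)(6) = 45 cm/s
12–16 s: ½(3 + 6)(4) = 18 cm/s
16–19 s: ½(6 + -1)(3) = 7.5 cm/s
Δv = 136.5 cm/s, so v(19) = -7 + (136.5) = 129.5 cm/s.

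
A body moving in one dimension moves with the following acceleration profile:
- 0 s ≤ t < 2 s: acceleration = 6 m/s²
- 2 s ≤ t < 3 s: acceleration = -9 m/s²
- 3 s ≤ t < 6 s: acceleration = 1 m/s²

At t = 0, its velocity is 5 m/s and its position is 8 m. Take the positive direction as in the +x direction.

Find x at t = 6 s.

71 m

On each constant-a segment, Δv = aΔt and Δx = v₀Δt + ½aΔt²; chain segment to segment.
0–2 s: v starts 5 m/s; Δx = 5·2 + ½·6·2² = 22 m; v ends 17 m/s.
2–3 s: v starts 17 m/s; Δx = 17·1 + ½·-9·1² = 12.5 m; v ends 8 m/s.
3–6 s: v starts 8 m/s; Δx = 8·3 + ½·1·3² = 28.5 m; v ends 11 m/s.
x(6) = 8 + Σ Δx = 71 m.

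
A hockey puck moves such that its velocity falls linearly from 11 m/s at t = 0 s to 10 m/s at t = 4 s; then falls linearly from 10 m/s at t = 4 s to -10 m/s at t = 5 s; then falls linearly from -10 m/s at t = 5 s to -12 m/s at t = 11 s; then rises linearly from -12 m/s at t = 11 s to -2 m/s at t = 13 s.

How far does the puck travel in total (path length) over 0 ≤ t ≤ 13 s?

Distance (not displacement) is the total path length: add the absolute areas under v-t.
0–4 s: |½(11 + 10)(4)| = 42 m
4–5 s: v = 0 at t = 4.5 s; triangle areas 2.5 + 2.5 = 5 m
5–11 s: |½(-10 + -12)(6)| = 66 m
11–13 s: |½(-12 + -2)(2)| = 14 m
Total distance = 127 m

127 m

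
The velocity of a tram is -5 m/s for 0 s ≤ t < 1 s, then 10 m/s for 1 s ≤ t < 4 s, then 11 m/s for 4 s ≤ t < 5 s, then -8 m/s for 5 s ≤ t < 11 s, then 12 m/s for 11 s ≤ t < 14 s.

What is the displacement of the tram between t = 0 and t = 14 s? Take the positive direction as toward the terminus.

Net displacement equals the area under the velocity-time graph (areas below the axis count negative).
0–1 s: -5 × 1 = -5 m
1–4 s: 10 × 3 = 30 m
4–5 s: 11 × 1 = 11 m
5–11 s: -8 × 6 = -48 m
11–14 s: 12 × 3 = 36 m
Net displacement = 24 m

24 m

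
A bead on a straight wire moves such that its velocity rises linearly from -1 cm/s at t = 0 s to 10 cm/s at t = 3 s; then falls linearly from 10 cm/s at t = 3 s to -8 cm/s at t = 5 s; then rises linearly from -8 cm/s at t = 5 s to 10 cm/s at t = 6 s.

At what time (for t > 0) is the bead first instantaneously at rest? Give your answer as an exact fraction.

v changes sign on 0–3 s (from -1 to 10); the graph is linear there, so v = 0 at t = 0 + (1)·(3 − 0)/(10 − -1) = 3/11 s.

t = 3/11 s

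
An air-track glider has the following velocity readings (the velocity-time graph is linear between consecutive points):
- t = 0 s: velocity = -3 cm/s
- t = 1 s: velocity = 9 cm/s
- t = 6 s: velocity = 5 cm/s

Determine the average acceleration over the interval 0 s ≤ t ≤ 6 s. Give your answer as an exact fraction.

4/3 cm/s²

Average acceleration = Δv/Δt = (5 − -3)/(6 − 0) = 4/3 cm/s².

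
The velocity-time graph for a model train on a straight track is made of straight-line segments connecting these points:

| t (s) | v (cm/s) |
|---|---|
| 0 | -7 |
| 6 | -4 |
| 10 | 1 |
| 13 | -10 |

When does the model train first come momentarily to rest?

t = 9.2 s

v changes sign on 6–10 s (from -4 to 1); the graph is linear there, so v = 0 at t = 6 + (4)·(10 − 6)/(1 − -4) = 9.2 s.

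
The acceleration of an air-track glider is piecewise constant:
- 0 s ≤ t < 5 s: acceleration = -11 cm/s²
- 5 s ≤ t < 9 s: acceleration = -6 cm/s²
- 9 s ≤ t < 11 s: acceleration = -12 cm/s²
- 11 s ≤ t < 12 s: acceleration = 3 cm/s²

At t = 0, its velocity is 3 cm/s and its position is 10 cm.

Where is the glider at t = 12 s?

On each constant-a segment, Δv = aΔt and Δx = v₀Δt + ½aΔt²; chain segment to segment.
0–5 s: v starts 3 cm/s; Δx = 3·5 + ½·-11·5² = -122.5 cm; v ends -52 cm/s.
5–9 s: v starts -52 cm/s; Δx = -52·4 + ½·-6·4² = -256 cm; v ends -76 cm/s.
9–11 s: v starts -76 cm/s; Δx = -76·2 + ½·-12·2² = -176 cm; v ends -100 cm/s.
11–12 s: v starts -100 cm/s; Δx = -100·1 + ½·3·1² = -98.5 cm; v ends -97 cm/s.
x(12) = 10 + Σ Δx = -643 cm.

-643 cm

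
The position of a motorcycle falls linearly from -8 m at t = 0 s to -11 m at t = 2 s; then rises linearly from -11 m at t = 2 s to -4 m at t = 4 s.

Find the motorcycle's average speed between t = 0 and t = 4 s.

2.5 m/s

Average speed = (total path length)/(elapsed time); on a piecewise-linear x-t graph the path length is Σ|Δx|.
0–2 s: |Δx| = |-11 − -8| = 3 m
2–4 s: |Δx| = |-4 − -11| = 7 m
Total path = 10 m; average speed = 10/4 = 2.5 m/s.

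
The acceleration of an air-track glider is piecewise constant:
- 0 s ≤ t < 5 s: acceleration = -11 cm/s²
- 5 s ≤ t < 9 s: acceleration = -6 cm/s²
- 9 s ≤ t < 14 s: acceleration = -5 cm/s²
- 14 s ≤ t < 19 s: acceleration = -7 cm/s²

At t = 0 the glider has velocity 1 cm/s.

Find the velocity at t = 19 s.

Δv equals the area under the a-t graph; then v = v₀ + Δv.
0–5 s: -11 × 5 = -55 cm/s
5–9 s: -6 × 4 = -24 cm/s
9–14 s: -5 × 5 = -25 cm/s
14–19 s: -7 × 5 = -35 cm/s
Δv = -139 cm/s, so v(19) = 1 + (-139) = -138 cm/s.

-138 cm/s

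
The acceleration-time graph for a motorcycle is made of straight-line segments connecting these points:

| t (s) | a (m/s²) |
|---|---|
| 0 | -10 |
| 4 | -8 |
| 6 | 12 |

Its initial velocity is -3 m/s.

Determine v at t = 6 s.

Δv equals the area under the a-t graph; then v = v₀ + Δv.
0–4 s: ½(-10 + -8)(4) = -36 m/s
4–6 s: ½(-8 + 12)(2) = 4 m/s
Δv = -32 m/s, so v(6) = -3 + (-32) = -35 m/s.

-35 m/s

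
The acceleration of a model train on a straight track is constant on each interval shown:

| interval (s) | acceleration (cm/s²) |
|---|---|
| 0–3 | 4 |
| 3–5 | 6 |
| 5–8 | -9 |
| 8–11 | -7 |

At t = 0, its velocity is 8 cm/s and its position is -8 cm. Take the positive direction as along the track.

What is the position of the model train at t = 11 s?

125 cm

On each constant-a segment, Δv = aΔt and Δx = v₀Δt + ½aΔt²; chain segment to segment.
0–3 s: v starts 8 cm/s; Δx = 8·3 + ½·4·3² = 42 cm; v ends 20 cm/s.
3–5 s: v starts 20 cm/s; Δx = 20·2 + ½·6·2² = 52 cm; v ends 32 cm/s.
5–8 s: v starts 32 cm/s; Δx = 32·3 + ½·-9·3² = 55.5 cm; v ends 5 cm/s.
8–11 s: v starts 5 cm/s; Δx = 5·3 + ½·-7·3² = -16.5 cm; v ends -16 cm/s.
x(11) = -8 + Σ Δx = 125 cm.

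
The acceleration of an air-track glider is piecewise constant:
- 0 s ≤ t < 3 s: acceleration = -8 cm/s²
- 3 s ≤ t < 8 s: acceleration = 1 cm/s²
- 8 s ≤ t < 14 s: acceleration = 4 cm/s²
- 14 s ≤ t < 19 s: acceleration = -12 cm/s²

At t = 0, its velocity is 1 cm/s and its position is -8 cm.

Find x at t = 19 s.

On each constant-a segment, Δv = aΔt and Δx = v₀Δt + ½aΔt²; chain segment to segment.
0–3 s: v starts 1 cm/s; Δx = 1·3 + ½·-8·3² = -33 cm; v ends -23 cm/s.
3–8 s: v starts -23 cm/s; Δx = -23·5 + ½·1·5² = -102.5 cm; v ends -18 cm/s.
8–14 s: v starts -18 cm/s; Δx = -18·6 + ½·4·6² = -36 cm; v ends 6 cm/s.
14–19 s: v starts 6 cm/s; Δx = 6·5 + ½·-12·5² = -120 cm; v ends -54 cm/s.
x(19) = -8 + Σ Δx = -299.5 cm.

-299.5 cm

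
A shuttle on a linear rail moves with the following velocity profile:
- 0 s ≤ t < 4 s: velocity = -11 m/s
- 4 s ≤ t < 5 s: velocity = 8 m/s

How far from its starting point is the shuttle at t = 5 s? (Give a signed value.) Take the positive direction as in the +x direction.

Net displacement equals the area under the velocity-time graph (areas below the axis count negative).
0–4 s: -11 × 4 = -44 m
4–5 s: 8 × 1 = 8 m
Net displacement = -36 m

-36 m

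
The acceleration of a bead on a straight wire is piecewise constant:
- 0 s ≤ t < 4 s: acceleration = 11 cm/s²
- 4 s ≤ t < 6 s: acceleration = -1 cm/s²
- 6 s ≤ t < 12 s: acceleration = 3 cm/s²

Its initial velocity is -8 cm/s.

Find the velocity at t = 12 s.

Δv equals the area under the a-t graph; then v = v₀ + Δv.
0–4 s: 11 × 4 = 44 cm/s
4–6 s: -1 × 2 = -2 cm/s
6–12 s: 3 × 6 = 18 cm/s
Δv = 60 cm/s, so v(12) = -8 + (60) = 52 cm/s.

52 cm/s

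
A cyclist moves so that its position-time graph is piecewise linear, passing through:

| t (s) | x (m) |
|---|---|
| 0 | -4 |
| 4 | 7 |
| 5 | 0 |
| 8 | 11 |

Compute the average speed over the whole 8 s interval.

Average speed = (total path length)/(elapsed time); on a piecewise-linear x-t graph the path length is Σ|Δx|.
0–4 s: |Δx| = |7 − -4| = 11 m
4–5 s: |Δx| = |0 − 7| = 7 m
5–8 s: |Δx| = |11 − 0| = 11 m
Total path = 29 m; average speed = 29/8 = 3.625 m/s.

3.625 m/s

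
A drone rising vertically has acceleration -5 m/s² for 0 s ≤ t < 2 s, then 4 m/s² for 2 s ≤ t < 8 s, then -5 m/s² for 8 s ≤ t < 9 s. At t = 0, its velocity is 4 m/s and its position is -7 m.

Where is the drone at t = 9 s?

42.5 m

On each constant-a segment, Δv = aΔt and Δx = v₀Δt + ½aΔt²; chain segment to segment.
0–2 s: v starts 4 m/s; Δx = 4·2 + ½·-5·2² = -2 m; v ends -6 m/s.
2–8 s: v starts -6 m/s; Δx = -6·6 + ½·4·6² = 36 m; v ends 18 m/s.
8–9 s: v starts 18 m/s; Δx = 18·1 + ½·-5·1² = 15.5 m; v ends 13 m/s.
x(9) = -7 + Σ Δx = 42.5 m.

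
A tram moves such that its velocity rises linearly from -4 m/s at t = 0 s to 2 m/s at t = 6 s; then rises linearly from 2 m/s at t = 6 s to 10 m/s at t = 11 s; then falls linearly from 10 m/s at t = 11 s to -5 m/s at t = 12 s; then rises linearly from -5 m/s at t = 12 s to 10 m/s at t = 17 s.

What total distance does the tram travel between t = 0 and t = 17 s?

65 m

Distance (not displacement) is the total path length: add the absolute areas under v-t.
0–6 s: v = 0 at t = 4 s; triangle areas 8 + 2 = 10 m
6–11 s: |½(2 + 10)(5)| = 30 m
11–12 s: v = 0 at t = 35/3 s; triangle areas 10/3 + 5/6 = 25/6 m
12–17 s: v = 0 at t = 41/3 s; triangle areas 25/6 + 50/3 = 125/6 m
Total distance = 65 m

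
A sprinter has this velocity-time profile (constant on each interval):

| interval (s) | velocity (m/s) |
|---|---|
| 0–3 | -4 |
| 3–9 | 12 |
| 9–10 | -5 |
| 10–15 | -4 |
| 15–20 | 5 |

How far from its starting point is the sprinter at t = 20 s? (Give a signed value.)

Displacement is the signed area under the v-t curve.
0–3 s: -4 × 3 = -12 m
3–9 s: 12 × 6 = 72 m
9–10 s: -5 × 1 = -5 m
10–15 s: -4 × 5 = -20 m
15–20 s: 5 × 5 = 25 m
Net displacement = 60 m

60 m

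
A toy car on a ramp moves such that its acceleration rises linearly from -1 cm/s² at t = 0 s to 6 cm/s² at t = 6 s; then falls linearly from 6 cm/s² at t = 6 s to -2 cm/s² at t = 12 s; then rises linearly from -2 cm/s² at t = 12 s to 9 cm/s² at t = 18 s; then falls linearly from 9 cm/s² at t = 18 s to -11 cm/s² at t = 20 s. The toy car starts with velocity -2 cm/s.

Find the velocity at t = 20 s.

44 cm/s

Δv equals the area under the a-t graph; then v = v₀ + Δv.
0–6 s: ½(-1 + 6)(6) = 15 cm/s
6–12 s: ½(6 + -2)(6) = 12 cm/s
12–18 s: ½(-2 + 9)(6) = 21 cm/s
18–20 s: ½(9 + -11)(2) = -2 cm/s
Δv = 46 cm/s, so v(20) = -2 + (46) = 44 cm/s.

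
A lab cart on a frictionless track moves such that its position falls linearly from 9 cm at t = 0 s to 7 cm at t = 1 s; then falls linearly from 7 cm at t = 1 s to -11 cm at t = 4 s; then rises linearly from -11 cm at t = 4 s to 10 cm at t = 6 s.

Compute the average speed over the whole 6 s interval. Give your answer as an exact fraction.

41/6 cm/s

Average speed = (total path length)/(elapsed time); on a piecewise-linear x-t graph the path length is Σ|Δx|.
0–1 s: |Δx| = |7 − 9| = 2 cm
1–4 s: |Δx| = |-11 − 7| = 18 cm
4–6 s: |Δx| = |10 − -11| = 21 cm
Total path = 41 cm; average speed = 41/6 = 41/6 cm/s.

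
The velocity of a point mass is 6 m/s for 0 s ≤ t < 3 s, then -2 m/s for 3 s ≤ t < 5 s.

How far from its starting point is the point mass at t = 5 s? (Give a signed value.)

14 m

Displacement is the signed area under the v-t curve.
0–3 s: 6 × 3 = 18 m
3–5 s: -2 × 2 = -4 m
Net displacement = 14 m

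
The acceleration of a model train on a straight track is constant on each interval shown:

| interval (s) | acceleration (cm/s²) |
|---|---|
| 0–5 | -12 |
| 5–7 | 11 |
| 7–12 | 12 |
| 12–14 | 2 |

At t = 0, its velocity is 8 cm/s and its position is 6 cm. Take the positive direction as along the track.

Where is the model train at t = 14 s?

-122 cm

On each constant-a segment, Δv = aΔt and Δx = v₀Δt + ½aΔt²; chain segment to segment.
0–5 s: v starts 8 cm/s; Δx = 8·5 + ½·-12·5² = -110 cm; v ends -52 cm/s.
5–7 s: v starts -52 cm/s; Δx = -52·2 + ½·11·2² = -82 cm; v ends -30 cm/s.
7–12 s: v starts -30 cm/s; Δx = -30·5 + ½·12·5² = 0 cm; v ends 30 cm/s.
12–14 s: v starts 30 cm/s; Δx = 30·2 + ½·2·2² = 64 cm; v ends 34 cm/s.
x(14) = 6 + Σ Δx = -122 cm.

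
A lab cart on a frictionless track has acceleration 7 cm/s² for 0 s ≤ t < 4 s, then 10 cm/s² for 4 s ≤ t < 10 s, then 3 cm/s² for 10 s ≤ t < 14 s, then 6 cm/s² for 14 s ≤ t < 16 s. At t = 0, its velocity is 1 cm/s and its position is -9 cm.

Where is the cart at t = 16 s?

On each constant-a segment, Δv = aΔt and Δx = v₀Δt + ½aΔt²; chain segment to segment.
0–4 s: v starts 1 cm/s; Δx = 1·4 + ½·7·4² = 60 cm; v ends 29 cm/s.
4–10 s: v starts 29 cm/s; Δx = 29·6 + ½·10·6² = 354 cm; v ends 89 cm/s.
10–14 s: v starts 89 cm/s; Δx = 89·4 + ½·3·4² = 380 cm; v ends 101 cm/s.
14–16 s: v starts 101 cm/s; Δx = 101·2 + ½·6·2² = 214 cm; v ends 113 cm/s.
x(16) = -9 + Σ Δx = 999 cm.

999 cm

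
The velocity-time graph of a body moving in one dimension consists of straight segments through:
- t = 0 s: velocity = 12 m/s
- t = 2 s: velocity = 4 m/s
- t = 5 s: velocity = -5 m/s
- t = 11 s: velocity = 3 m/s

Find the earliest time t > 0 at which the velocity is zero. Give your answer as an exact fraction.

v changes sign on 2–5 s (from 4 to -5); the graph is linear there, so v = 0 at t = 2 + (-4)·(5 − 2)/(-5 − 4) = 10/3 s.

t = 10/3 s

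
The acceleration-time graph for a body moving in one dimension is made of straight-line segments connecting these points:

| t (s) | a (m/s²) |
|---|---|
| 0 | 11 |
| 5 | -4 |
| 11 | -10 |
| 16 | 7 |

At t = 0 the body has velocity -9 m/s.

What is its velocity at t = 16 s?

-41 m/s

Δv equals the area under the a-t graph; then v = v₀ + Δv.
0–5 s: ½(11 + -4)(5) = 17.5 m/s
5–11 s: ½(-4 + -10)(6) = -42 m/s
11–16 s: ½(-10 + 7)(5) = -7.5 m/s
Δv = -32 m/s, so v(16) = -9 + (-32) = -41 m/s.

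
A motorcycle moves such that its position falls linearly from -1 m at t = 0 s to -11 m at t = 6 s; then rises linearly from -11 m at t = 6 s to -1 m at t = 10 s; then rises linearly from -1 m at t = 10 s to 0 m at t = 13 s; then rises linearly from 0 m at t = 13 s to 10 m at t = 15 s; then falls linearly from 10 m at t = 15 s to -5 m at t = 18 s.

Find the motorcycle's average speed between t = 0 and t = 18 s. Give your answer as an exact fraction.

23/9 m/s

Average speed = (total path length)/(elapsed time); on a piecewise-linear x-t graph the path length is Σ|Δx|.
0–6 s: |Δx| = |-11 − -1| = 10 m
6–10 s: |Δx| = |-1 − -11| = 10 m
10–13 s: |Δx| = |0 − -1| = 1 m
13–15 s: |Δx| = |10 − 0| = 10 m
15–18 s: |Δx| = |-5 − 10| = 15 m
Total path = 46 m; average speed = 46/18 = 23/9 m/s.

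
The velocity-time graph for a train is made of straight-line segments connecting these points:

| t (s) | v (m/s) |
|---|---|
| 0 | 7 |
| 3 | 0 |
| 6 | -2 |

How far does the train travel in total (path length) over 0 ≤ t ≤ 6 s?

13.5 m

Total distance travelled is ∫|v| dt — sum the magnitudes of each area piece.
0–3 s: |½(7 + 0)(3)| = 10.5 m
3–6 s: |½(0 + -2)(3)| = 3 m
Total distance = 13.5 m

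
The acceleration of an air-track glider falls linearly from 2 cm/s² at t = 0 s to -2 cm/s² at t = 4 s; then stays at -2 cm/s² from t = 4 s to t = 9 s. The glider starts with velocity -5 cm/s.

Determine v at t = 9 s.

-15 cm/s

Δv equals the area under the a-t graph; then v = v₀ + Δv.
0–4 s: ½(2 + -2)(4) = 0 cm/s
4–9 s: -2 × 5 = -10 cm/s
Δv = -10 cm/s, so v(9) = -5 + (-10) = -15 cm/s.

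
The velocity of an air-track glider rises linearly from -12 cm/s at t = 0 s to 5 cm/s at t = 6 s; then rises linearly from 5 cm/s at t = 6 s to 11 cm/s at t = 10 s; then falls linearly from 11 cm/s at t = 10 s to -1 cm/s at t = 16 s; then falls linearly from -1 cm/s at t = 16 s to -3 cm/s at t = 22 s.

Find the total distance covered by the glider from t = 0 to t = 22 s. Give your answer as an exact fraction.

3547/34 cm

Distance (not displacement) is the total path length: add the absolute areas under v-t.
0–6 s: v = 0 at t = 72/17 s; triangle areas 432/17 + 75/17 = 507/17 cm
6–10 s: |½(5 + 11)(4)| = 32 cm
10–16 s: v = 0 at t = 15.5 s; triangle areas 30.25 + 0.25 = 30.5 cm
16–22 s: |½(-1 + -3)(6)| = 12 cm
Total distance = 3547/34 cm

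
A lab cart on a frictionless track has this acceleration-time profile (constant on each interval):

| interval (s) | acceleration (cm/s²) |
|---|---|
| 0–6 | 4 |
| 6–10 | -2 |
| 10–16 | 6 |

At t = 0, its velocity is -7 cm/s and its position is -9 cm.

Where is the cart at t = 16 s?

235 cm

On each constant-a segment, Δv = aΔt and Δx = v₀Δt + ½aΔt²; chain segment to segment.
0–6 s: v starts -7 cm/s; Δx = -7·6 + ½·4·6² = 30 cm; v ends 17 cm/s.
6–10 s: v starts 17 cm/s; Δx = 17·4 + ½·-2·4² = 52 cm; v ends 9 cm/s.
10–16 s: v starts 9 cm/s; Δx = 9·6 + ½·6·6² = 162 cm; v ends 45 cm/s.
x(16) = -9 + Σ Δx = 235 cm.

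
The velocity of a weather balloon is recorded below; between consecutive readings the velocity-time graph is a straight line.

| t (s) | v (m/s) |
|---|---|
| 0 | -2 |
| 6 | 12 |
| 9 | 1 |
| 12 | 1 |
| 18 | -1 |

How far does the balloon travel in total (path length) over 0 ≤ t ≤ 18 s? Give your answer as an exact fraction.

801/14 m

Total distance travelled is ∫|v| dt — sum the magnitudes of each area piece.
0–6 s: v = 0 at t = 6/7 s; triangle areas 6/7 + 216/7 = 222/7 m
6–9 s: |½(12 + 1)(3)| = 19.5 m
9–12 s: |1| × 3 = 3 m
12–18 s: v = 0 at t = 15 s; triangle areas 1.5 + 1.5 = 3 m
Total distance = 801/14 m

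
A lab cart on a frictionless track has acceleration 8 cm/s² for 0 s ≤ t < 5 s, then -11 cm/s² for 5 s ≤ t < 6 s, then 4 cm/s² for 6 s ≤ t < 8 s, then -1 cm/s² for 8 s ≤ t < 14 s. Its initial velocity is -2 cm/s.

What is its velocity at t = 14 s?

Δv equals the area under the a-t graph; then v = v₀ + Δv.
0–5 s: 8 × 5 = 40 cm/s
5–6 s: -11 × 1 = -11 cm/s
6–8 s: 4 × 2 = 8 cm/s
8–14 s: -1 × 6 = -6 cm/s
Δv = 31 cm/s, so v(14) = -2 + (31) = 29 cm/s.

29 cm/s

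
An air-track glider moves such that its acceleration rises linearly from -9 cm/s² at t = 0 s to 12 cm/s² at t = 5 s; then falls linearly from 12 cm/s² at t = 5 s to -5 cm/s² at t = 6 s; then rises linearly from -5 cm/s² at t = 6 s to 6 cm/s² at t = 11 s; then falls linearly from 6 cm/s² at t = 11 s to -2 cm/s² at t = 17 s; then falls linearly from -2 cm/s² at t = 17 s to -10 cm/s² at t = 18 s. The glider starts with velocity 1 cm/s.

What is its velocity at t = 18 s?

20.5 cm/s

Δv equals the area under the a-t graph; then v = v₀ + Δv.
0–5 s: ½(-9 + 12)(5) = 7.5 cm/s
5–6 s: ½(12 + -5)(1) = 3.5 cm/s
6–11 s: ½(-5 + 6)(5) = 2.5 cm/s
11–17 s: ½(6 + -2)(6) = 12 cm/s
17–18 s: ½(-2 + -10)(1) = -6 cm/s
Δv = 19.5 cm/s, so v(18) = 1 + (19.5) = 20.5 cm/s.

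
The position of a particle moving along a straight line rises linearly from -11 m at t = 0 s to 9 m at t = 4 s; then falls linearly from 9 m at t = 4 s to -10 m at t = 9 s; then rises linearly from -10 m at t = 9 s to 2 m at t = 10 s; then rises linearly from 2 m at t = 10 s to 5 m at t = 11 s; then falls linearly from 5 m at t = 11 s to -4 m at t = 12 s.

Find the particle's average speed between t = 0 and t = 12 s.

5.25 m/s

Average speed = (total path length)/(elapsed time); on a piecewise-linear x-t graph the path length is Σ|Δx|.
0–4 s: |Δx| = |9 − -11| = 20 m
4–9 s: |Δx| = |-10 − 9| = 19 m
9–10 s: |Δx| = |2 − -10| = 12 m
10–11 s: |Δx| = |5 − 2| = 3 m
11–12 s: |Δx| = |-4 − 5| = 9 m
Total path = 63 m; average speed = 63/12 = 5.25 m/s.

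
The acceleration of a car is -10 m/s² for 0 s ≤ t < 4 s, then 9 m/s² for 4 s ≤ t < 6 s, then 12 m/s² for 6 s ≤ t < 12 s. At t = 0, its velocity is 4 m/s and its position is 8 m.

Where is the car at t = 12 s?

On each constant-a segment, Δv = aΔt and Δx = v₀Δt + ½aΔt²; chain segment to segment.
0–4 s: v starts 4 m/s; Δx = 4·4 + ½·-10·4² = -64 m; v ends -36 m/s.
4–6 s: v starts -36 m/s; Δx = -36·2 + ½·9·2² = -54 m; v ends -18 m/s.
6–12 s: v starts -18 m/s; Δx = -18·6 + ½·12·6² = 108 m; v ends 54 m/s.
x(12) = 8 + Σ Δx = -2 m.

-2 m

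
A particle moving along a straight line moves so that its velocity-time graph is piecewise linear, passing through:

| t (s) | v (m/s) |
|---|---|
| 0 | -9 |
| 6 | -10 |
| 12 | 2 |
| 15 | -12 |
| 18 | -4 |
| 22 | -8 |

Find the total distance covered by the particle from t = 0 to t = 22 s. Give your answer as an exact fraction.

1028/7 m

Distance (not displacement) is the total path length: add the absolute areas under v-t.
0–6 s: |½(-9 + -10)(6)| = 57 m
6–12 s: v = 0 at t = 11 s; triangle areas 25 + 1 = 26 m
12–15 s: v = 0 at t = 87/7 s; triangle areas 3/7 + 108/7 = 111/7 m
15–18 s: |½(-12 + -4)(3)| = 24 m
18–22 s: |½(-4 + -8)(4)| = 24 m
Total distance = 1028/7 m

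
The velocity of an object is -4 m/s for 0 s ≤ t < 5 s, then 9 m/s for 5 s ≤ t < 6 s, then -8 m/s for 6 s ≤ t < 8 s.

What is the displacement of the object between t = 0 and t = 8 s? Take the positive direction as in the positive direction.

-27 m

Net displacement equals the area under the velocity-time graph (areas below the axis count negative).
0–5 s: -4 × 5 = -20 m
5–6 s: 9 × 1 = 9 m
6–8 s: -8 × 2 = -16 m
Net displacement = -27 m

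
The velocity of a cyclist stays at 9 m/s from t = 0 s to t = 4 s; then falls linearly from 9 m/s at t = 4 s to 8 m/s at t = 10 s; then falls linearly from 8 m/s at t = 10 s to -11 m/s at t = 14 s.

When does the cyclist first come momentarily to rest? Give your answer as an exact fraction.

t = 222/19 s

v changes sign on 10–14 s (from 8 to -11); the graph is linear there, so v = 0 at t = 10 + (-8)·(14 − 10)/(-11 − 8) = 222/19 s.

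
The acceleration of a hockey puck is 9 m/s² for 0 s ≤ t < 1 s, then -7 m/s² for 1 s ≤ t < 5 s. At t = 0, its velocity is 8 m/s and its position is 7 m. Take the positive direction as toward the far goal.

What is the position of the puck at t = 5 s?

On each constant-a segment, Δv = aΔt and Δx = v₀Δt + ½aΔt²; chain segment to segment.
0–1 s: v starts 8 m/s; Δx = 8·1 + ½·9·1² = 12.5 m; v ends 17 m/s.
1–5 s: v starts 17 m/s; Δx = 17·4 + ½·-7·4² = 12 m; v ends -11 m/s.
x(5) = 7 + Σ Δx = 31.5 m.

31.5 m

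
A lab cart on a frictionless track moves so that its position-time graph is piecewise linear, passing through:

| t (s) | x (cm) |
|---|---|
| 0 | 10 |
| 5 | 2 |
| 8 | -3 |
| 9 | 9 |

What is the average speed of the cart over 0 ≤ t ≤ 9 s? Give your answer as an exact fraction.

25/9 cm/s

Average speed = (total path length)/(elapsed time); on a piecewise-linear x-t graph the path length is Σ|Δx|.
0–5 s: |Δx| = |2 − 10| = 8 cm
5–8 s: |Δx| = |-3 − 2| = 5 cm
8–9 s: |Δx| = |9 − -3| = 12 cm
Total path = 25 cm; average speed = 25/9 = 25/9 cm/s.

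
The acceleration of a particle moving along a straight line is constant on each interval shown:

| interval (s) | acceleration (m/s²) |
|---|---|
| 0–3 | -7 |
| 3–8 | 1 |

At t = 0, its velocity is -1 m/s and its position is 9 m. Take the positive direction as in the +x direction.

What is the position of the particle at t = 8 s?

On each constant-a segment, Δv = aΔt and Δx = v₀Δt + ½aΔt²; chain segment to segment.
0–3 s: v starts -1 m/s; Δx = -1·3 + ½·-7·3² = -34.5 m; v ends -22 m/s.
3–8 s: v starts -22 m/s; Δx = -22·5 + ½·1·5² = -97.5 m; v ends -17 m/s.
x(8) = 9 + Σ Δx = -123 m.

-123 m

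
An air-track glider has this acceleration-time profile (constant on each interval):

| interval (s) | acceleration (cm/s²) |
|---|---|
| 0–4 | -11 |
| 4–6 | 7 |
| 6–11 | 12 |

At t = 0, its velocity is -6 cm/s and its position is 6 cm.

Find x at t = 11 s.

On each constant-a segment, Δv = aΔt and Δx = v₀Δt + ½aΔt²; chain segment to segment.
0–4 s: v starts -6 cm/s; Δx = -6·4 + ½·-11·4² = -112 cm; v ends -50 cm/s.
4–6 s: v starts -50 cm/s; Δx = -50·2 + ½·7·2² = -86 cm; v ends -36 cm/s.
6–11 s: v starts -36 cm/s; Δx = -36·5 + ½·12·5² = -30 cm; v ends 24 cm/s.
x(11) = 6 + Σ Δx = -222 cm.

-222 cm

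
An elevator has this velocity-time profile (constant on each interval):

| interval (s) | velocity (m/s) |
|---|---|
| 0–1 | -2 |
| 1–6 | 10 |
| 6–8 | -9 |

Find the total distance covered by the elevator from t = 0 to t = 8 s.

70 m

Distance (not displacement) is the total path length: add the absolute areas under v-t.
0–1 s: |-2| × 1 = 2 m
1–6 s: |10| × 5 = 50 m
6–8 s: |-9| × 2 = 18 m
Total distance = 70 m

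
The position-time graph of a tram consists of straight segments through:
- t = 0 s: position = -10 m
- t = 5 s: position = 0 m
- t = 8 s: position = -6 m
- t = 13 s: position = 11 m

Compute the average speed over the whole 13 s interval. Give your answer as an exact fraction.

Average speed = (total path length)/(elapsed time); on a piecewise-linear x-t graph the path length is Σ|Δx|.
0–5 s: |Δx| = |0 − -10| = 10 m
5–8 s: |Δx| = |-6 − 0| = 6 m
8–13 s: |Δx| = |11 − -6| = 17 m
Total path = 33 m; average speed = 33/13 = 33/13 m/s.

33/13 m/s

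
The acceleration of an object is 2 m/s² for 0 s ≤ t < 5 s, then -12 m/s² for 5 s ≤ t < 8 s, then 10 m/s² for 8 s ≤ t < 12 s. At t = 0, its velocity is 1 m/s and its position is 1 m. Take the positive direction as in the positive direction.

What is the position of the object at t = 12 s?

On each constant-a segment, Δv = aΔt and Δx = v₀Δt + ½aΔt²; chain segment to segment.
0–5 s: v starts 1 m/s; Δx = 1·5 + ½·2·5² = 30 m; v ends 11 m/s.
5–8 s: v starts 11 m/s; Δx = 11·3 + ½·-12·3² = -21 m; v ends -25 m/s.
8–12 s: v starts -25 m/s; Δx = -25·4 + ½·10·4² = -20 m; v ends 15 m/s.
x(12) = 1 + Σ Δx = -10 m.

-10 m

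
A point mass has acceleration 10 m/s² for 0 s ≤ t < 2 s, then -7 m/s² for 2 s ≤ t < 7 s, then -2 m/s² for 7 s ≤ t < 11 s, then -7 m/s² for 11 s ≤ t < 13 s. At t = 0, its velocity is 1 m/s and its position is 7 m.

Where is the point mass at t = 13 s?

On each constant-a segment, Δv = aΔt and Δx = v₀Δt + ½aΔt²; chain segment to segment.
0–2 s: v starts 1 m/s; Δx = 1·2 + ½·10·2² = 22 m; v ends 21 m/s.
2–7 s: v starts 21 m/s; Δx = 21·5 + ½·-7·5² = 17.5 m; v ends -14 m/s.
7–11 s: v starts -14 m/s; Δx = -14·4 + ½·-2·4² = -72 m; v ends -22 m/s.
11–13 s: v starts -22 m/s; Δx = -22·2 + ½·-7·2² = -58 m; v ends -36 m/s.
x(13) = 7 + Σ Δx = -83.5 m.

-83.5 m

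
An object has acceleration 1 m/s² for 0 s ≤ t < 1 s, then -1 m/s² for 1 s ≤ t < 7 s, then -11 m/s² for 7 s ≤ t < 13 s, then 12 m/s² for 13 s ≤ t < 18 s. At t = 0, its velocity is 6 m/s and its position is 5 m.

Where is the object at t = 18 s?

-331.5 m

On each constant-a segment, Δv = aΔt and Δx = v₀Δt + ½aΔt²; chain segment to segment.
0–1 s: v starts 6 m/s; Δx = 6·1 + ½·1·1² = 6.5 m; v ends 7 m/s.
1–7 s: v starts 7 m/s; Δx = 7·6 + ½·-1·6² = 24 m; v ends 1 m/s.
7–13 s: v starts 1 m/s; Δx = 1·6 + ½·-11·6² = -192 m; v ends -65 m/s.
13–18 s: v starts -65 m/s; Δx = -65·5 + ½·12·5² = -175 m; v ends -5 m/s.
x(18) = 5 + Σ Δx = -331.5 m.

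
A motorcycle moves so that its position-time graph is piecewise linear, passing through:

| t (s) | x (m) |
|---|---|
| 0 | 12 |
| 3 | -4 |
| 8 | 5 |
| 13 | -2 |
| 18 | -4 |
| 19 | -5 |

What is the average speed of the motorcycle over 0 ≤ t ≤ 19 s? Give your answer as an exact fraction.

Average speed = (total path length)/(elapsed time); on a piecewise-linear x-t graph the path length is Σ|Δx|.
0–3 s: |Δx| = |-4 − 12| = 16 m
3–8 s: |Δx| = |5 − -4| = 9 m
8–13 s: |Δx| = |-2 − 5| = 7 m
13–18 s: |Δx| = |-4 − -2| = 2 m
18–19 s: |Δx| = |-5 − -4| = 1 m
Total path = 35 m; average speed = 35/19 = 35/19 m/s.

35/19 m/s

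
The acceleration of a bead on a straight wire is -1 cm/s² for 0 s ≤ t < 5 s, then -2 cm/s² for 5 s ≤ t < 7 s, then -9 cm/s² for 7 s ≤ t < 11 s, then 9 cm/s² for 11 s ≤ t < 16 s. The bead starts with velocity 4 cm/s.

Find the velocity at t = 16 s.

Δv equals the area under the a-t graph; then v = v₀ + Δv.
0–5 s: -1 × 5 = -5 cm/s
5–7 s: -2 × 2 = -4 cm/s
7–11 s: -9 × 4 = -36 cm/s
11–16 s: 9 × 5 = 45 cm/s
Δv = 0 cm/s, so v(16) = 4 + (0) = 4 cm/s.

4 cm/s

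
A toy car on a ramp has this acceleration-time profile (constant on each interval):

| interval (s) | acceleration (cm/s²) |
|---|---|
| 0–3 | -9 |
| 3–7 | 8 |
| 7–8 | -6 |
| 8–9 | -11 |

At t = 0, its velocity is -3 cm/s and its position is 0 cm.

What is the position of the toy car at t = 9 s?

On each constant-a segment, Δv = aΔt and Δx = v₀Δt + ½aΔt²; chain segment to segment.
0–3 s: v starts -3 cm/s; Δx = -3·3 + ½·-9·3² = -49.5 cm; v ends -30 cm/s.
3–7 s: v starts -30 cm/s; Δx = -30·4 + ½·8·4² = -56 cm; v ends 2 cm/s.
7–8 s: v starts 2 cm/s; Δx = 2·1 + ½·-6·1² = -1 cm; v ends -4 cm/s.
8–9 s: v starts -4 cm/s; Δx = -4·1 + ½·-11·1² = -9.5 cm; v ends -15 cm/s.
x(9) = 0 + Σ Δx = -116 cm.

-116 cm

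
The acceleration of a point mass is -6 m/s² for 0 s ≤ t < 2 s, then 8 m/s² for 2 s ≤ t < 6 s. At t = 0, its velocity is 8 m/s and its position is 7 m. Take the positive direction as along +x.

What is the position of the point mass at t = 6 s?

On each constant-a segment, Δv = aΔt and Δx = v₀Δt + ½aΔt²; chain segment to segment.
0–2 s: v starts 8 m/s; Δx = 8·2 + ½·-6·2² = 4 m; v ends -4 m/s.
2–6 s: v starts -4 m/s; Δx = -4·4 + ½·8·4² = 48 m; v ends 28 m/s.
x(6) = 7 + Σ Δx = 59 m.

59 m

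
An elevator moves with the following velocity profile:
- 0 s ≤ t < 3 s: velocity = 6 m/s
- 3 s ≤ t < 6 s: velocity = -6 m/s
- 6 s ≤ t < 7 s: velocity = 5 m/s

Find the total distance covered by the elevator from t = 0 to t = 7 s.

Distance (not displacement) is the total path length: add the absolute areas under v-t.
0–3 s: |6| × 3 = 18 m
3–6 s: |-6| × 3 = 18 m
6–7 s: |5| × 1 = 5 m
Total distance = 41 m

41 m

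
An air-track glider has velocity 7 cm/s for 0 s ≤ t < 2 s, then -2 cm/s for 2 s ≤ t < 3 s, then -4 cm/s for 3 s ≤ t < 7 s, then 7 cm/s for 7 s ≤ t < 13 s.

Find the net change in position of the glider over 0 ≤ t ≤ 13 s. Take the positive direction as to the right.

38 cm

Net displacement equals the area under the velocity-time graph (areas below the axis count negative).
0–2 s: 7 × 2 = 14 cm
2–3 s: -2 × 1 = -2 cm
3–7 s: -4 × 4 = -16 cm
7–13 s: 7 × 6 = 42 cm
Net displacement = 38 cm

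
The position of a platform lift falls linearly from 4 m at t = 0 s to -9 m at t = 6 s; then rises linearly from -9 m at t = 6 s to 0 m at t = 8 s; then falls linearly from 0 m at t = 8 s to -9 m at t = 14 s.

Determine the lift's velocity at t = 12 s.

Velocity is the slope of the x-t graph on 8–14 s: (-9 − 0)/(14 − 8) = -1.5 m/s.

-1.5 m/s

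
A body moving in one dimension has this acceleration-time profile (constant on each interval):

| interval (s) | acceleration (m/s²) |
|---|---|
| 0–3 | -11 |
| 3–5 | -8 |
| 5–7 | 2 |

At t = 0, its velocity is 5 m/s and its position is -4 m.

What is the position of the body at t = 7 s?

-194.5 m

On each constant-a segment, Δv = aΔt and Δx = v₀Δt + ½aΔt²; chain segment to segment.
0–3 s: v starts 5 m/s; Δx = 5·3 + ½·-11·3² = -34.5 m; v ends -28 m/s.
3–5 s: v starts -28 m/s; Δx = -28·2 + ½·-8·2² = -72 m; v ends -44 m/s.
5–7 s: v starts -44 m/s; Δx = -44·2 + ½·2·2² = -84 m; v ends -40 m/s.
x(7) = -4 + Σ Δx = -194.5 m.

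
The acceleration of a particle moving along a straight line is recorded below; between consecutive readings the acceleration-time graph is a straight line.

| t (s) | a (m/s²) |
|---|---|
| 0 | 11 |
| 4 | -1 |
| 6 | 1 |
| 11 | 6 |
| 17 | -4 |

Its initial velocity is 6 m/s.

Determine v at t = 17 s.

Δv equals the area under the a-t graph; then v = v₀ + Δv.
0–4 s: ½(11 + -1)(4) = 20 m/s
4–6 s: ½(-1 + 1)(2) = 0 m/s
6–11 s: ½(1 + 6)(5) = 17.5 m/s
11–17 s: ½(6 + -4)(6) = 6 m/s
Δv = 43.5 m/s, so v(17) = 6 + (43.5) = 49.5 m/s.

49.5 m/s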